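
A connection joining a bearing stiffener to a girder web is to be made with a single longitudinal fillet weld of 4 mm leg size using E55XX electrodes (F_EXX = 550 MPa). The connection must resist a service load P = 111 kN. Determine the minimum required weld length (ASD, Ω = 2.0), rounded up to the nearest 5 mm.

L = 240 mm

Throat t_e = 0.707 × 4 = 2.828 mm.
r_n/Ω = (0.6 × 550 × 2.828) / 2.0 = 466.6 N/mm = 0.4666 kN/mm.
L_req = P / (r_n/Ω) = 111 / 0.4666 = 237.9 mm total.
Round up → use L = 240 mm.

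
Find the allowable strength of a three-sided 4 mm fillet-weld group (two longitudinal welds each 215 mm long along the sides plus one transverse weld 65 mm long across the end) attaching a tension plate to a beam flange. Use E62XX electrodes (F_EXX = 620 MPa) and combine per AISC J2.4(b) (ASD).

R_n/Ω ≈ 260 kN

t_e = 0.707 × 4 = 2.828 mm.
R_nwl = 0.6 × 620 × 2.828 × 430 × 10⁻³ = 452.4 kN (longitudinal, 2 welds).
R_nwt = 0.6 × 620 × 2.828 × 65 × 10⁻³ = 68.38 kN (transverse, base value).
(i) R_nwl + R_nwt = 520.7 kN; (ii) 0.85 R_nwl + 1.5 R_nwt = 487.1 kN.
R_n = max = 520.7 kN [governs: (i)]; R_n/Ω = 260.4 kN.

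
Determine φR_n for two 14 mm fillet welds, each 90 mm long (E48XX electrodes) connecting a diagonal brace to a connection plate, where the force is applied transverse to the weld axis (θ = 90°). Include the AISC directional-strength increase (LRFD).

E48XX → F_EXX = 480 MPa.
t_e = 0.707 × 14 = 9.898 mm; A_we = 9.898 × 180 = 1782 mm².
Directional factor: 1.0 + 0.5 sin^1.5(90°) = 1.5.
F_nw = 0.6 × 480 × 1.5 = 432 MPa.
φR_n = 0.75 × 432 × 1782 × 10⁻³ = 577.3 kN.

φR_n ≈ 577 kN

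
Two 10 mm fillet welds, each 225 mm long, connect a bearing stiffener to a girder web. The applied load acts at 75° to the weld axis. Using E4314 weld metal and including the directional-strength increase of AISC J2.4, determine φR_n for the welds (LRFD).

E43XX → F_EXX = 430 MPa.
t_e = 0.707 × 10 = 7.07 mm; A_we = 7.07 × 450 = 3181 mm².
Directional factor: 1.0 + 0.5 sin^1.5(75°) = 1.475.
F_nw = 0.6 × 430 × 1.475 = 380.5 MPa.
φR_n = 0.75 × 380.5 × 3181 × 10⁻³ = 907.8 kN.

φR_n ≈ 908 kN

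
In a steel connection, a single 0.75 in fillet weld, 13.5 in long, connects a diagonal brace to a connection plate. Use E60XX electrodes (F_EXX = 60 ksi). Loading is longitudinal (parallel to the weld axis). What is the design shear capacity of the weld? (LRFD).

Effective throat t_e = 0.707 × 0.75 = 0.5302 in.
Total length L = 13.5 in; A_we = 0.5302 × 13.5 = 7.158 in².
F_nw = 0.6 F_EXX = 0.6 × 60 = 36 ksi.
φR_n = 0.75 × 36 × 7.158 = 193.3 kips.

φR_n ≈ 193 kips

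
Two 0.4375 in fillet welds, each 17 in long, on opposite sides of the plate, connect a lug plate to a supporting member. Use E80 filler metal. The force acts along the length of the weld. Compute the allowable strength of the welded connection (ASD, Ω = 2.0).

E80XX → F_EXX = 80 ksi.
Effective throat t_e = 0.707 × 0.4375 = 0.3093 in.
Total length L = 34 in; A_we = 0.3093 × 34 = 10.52 in².
F_nw = 0.6 F_EXX = 0.6 × 80 = 48 ksi.
R_n = 48 × 10.52 = 504.8 kip; R_n/Ω = 504.8/2.0 = 252.4 kip.

R_n/Ω ≈ 252 kip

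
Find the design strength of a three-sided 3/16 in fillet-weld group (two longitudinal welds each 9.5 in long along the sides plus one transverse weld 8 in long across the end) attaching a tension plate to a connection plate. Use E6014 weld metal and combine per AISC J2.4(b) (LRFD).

E60XX → F_EXX = 60 ksi.
t_e = 0.707 × 0.1875 = 0.1326 in.
R_nwl = 0.6 × 60 × 0.1326 × 19 = 90.67 kip (longitudinal, 2 welds).
R_nwt = 0.6 × 60 × 0.1326 × 8 = 38.18 kip (transverse, base value).
(i) R_nwl + R_nwt = 128.9 kip; (ii) 0.85 R_nwl + 1.5 R_nwt = 134.3 kip.
R_n = max = 134.3 kip [governs: (ii)]; φR_n = 100.8 kip.

φR_n ≈ 101 kip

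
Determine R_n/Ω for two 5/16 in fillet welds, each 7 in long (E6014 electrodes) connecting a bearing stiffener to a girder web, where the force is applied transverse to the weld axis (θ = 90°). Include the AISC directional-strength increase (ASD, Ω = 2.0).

E60XX → F_EXX = 60 ksi.
t_e = 0.707 × 0.3125 = 0.2209 in; A_we = 0.2209 × 14 = 3.093 in².
Directional factor: 1.0 + 0.5 sin^1.5(90°) = 1.5.
F_nw = 0.6 × 60 × 1.5 = 54 ksi.
R_n/Ω = (54 × 3.093) / 2.0 = 83.51 kip.

R_n/Ω ≈ 83.5 kip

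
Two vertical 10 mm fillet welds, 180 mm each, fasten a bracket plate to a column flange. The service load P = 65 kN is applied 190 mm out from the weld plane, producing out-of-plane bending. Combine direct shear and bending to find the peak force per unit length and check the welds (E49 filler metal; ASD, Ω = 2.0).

f_max ≈ 1160 N/mm; NOT adequate

E49XX → F_EXX = 490 MPa.
L_w = 2 × 180 = 360 mm; section modulus (unit throat) S = 2 × L²/6 = 10800 mm².
Direct shear f_v = P/L_w = 65×10³/360 = 180.6 N/mm.
Moment M = P × e = 65×10³ × 190 = 12350000 N·mm; bending f_b = M/S = 1144 N/mm.
f_max = √(f_v² + f_b²) = √(180.6² + 1144²) = 1158 N/mm.
r_n/Ω = (1/2.0) × 0.6 × 490 × (0.707 × 10) = 1039 N/mm → NOT adequate.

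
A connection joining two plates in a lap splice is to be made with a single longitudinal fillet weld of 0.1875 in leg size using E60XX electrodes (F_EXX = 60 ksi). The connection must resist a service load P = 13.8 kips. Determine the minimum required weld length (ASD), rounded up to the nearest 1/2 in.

Throat t_e = 0.707 × 0.1875 = 0.1326 in.
r_n/Ω = (0.6 × 60 × 0.1326) / 2.0 = 2.386 kip/in.
L_req = P / (r_n/Ω) = 13.8 / 2.386 = 5.783 in total.
Round up → use L = 6 in.

L = 6 in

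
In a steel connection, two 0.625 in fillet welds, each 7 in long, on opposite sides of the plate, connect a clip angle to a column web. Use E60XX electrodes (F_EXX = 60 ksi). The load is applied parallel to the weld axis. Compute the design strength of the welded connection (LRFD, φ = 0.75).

Effective throat t_e = 0.707 × 0.625 = 0.4419 in.
Total length L = 14 in; A_we = 0.4419 × 14 = 6.186 in².
F_nw = 0.6 F_EXX = 0.6 × 60 = 36 ksi.
φR_n = 0.75 × 36 × 6.186 = 167 kips.

φR_n ≈ 167 kips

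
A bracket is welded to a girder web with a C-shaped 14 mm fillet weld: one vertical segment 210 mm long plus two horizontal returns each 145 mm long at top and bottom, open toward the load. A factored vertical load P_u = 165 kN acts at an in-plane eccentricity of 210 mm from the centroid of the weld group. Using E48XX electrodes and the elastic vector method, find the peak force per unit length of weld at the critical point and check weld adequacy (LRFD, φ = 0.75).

f_max ≈ 1250 N/mm; adequate

E48XX → F_EXX = 480 MPa.
Total weld length L_w = 500 mm. Treat welds as unit-width lines.
Centroid: x̄ = 2×145×72.5 / 500 = 42.05 mm from the vertical weld.
Polar moment about centroid: J = I_x + I_y = [210³/12 + 2×145×105²] + [210×42.05² + 2(145³/12 + 145×30.45²)] = 5117000 mm³.
Direct shear f_v = P/L_w = 165×10³ / 500 = 330 N/mm (vertical).
Torsion M = P·e = 165×10³ × 210 = 34650000 N·mm.
Critical point at (x, y) = (103, 105) from centroid. f_tx = M·y/J = 711 N/mm; f_ty = M·x/J = 697.1 N/mm.
Resultant f_max = √[f_tx² + (f_v + f_ty)²] = √[711² + (330 + 697.1)²] = 1249 N/mm.
Capacity per unit length: φr_n = 0.75 × 0.6 × 480 × (0.707 × 14) = 2138 N/mm.
1249 ≤ 2138 → adequate.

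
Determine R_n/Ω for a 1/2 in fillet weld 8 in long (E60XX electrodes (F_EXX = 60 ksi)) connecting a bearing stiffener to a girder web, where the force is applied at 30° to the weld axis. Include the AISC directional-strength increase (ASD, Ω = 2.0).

t_e = 0.707 × 0.5 = 0.3535 in; A_we = 0.3535 × 8 = 2.828 in².
Directional factor: 1.0 + 0.5 sin^1.5(30°) = 1.177.
F_nw = 0.6 × 60 × 1.177 = 42.36 ksi.
R_n/Ω = (42.36 × 2.828) / 2.0 = 59.9 kip.

R_n/Ω ≈ 59.9 kip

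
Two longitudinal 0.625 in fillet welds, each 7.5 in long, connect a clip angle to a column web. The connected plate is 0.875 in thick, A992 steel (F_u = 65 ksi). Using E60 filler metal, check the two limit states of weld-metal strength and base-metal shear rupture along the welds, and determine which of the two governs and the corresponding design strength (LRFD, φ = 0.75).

φR_n ≈ 179 kip (weld metal governs)

E60XX → F_EXX = 60 ksi.
t_e = 0.707 × 0.625 = 0.4419 in; L = 15 in.
Weld metal: φR_n = 0.75 × 0.6 × 60 × 0.4419 × 15 = 179 kip.
Base metal (shear rupture): φR_n = 0.75 × 0.6 × 65 × 0.875 × 15 = 383.9 kip.
Governing: weld metal.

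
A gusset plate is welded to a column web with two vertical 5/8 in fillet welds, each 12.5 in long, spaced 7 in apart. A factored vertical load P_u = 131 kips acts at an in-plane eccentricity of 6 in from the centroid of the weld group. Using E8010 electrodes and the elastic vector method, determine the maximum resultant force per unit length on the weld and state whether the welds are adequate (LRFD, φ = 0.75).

E80XX → F_EXX = 80 ksi.
Total weld length L_w = 25 in. Treat welds as unit-width lines.
Polar moment about centroid: J = 2[d³/12 + d(b/2)²] = 2[12.5³/12 + 12.5×3.5²] = 631.8 in³.
Direct shear f_v = P/L_w = 131 / 25 = 5.24 kip/in (vertical).
Torsion M = P·e = 131 × 6 = 786 kip·in.
Critical point at (x, y) = (3.5, 6.25) from centroid. f_tx = M·y/J = 7.776 kip/in; f_ty = M·x/J = 4.354 kip/in.
Resultant f_max = √[f_tx² + (f_v + f_ty)²] = √[7.776² + (5.24 + 4.354)²] = 12.35 kip/in.
Capacity per unit length: φr_n = 0.75 × 0.6 × 80 × (0.707 × 0.625) = 15.91 kip/in.
12.35 ≤ 15.91 → adequate.

f_max ≈ 12.3 kip/in; adequate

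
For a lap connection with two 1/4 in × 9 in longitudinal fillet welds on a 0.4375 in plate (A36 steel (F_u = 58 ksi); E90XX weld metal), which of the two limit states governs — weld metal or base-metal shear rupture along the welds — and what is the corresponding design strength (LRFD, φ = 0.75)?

E90XX → F_EXX = 90 ksi.
t_e = 0.707 × 0.25 = 0.1767 in; L = 18 in.
Weld metal: φR_n = 0.75 × 0.6 × 90 × 0.1767 × 18 = 128.9 kips.
Base metal (shear rupture): φR_n = 0.75 × 0.6 × 58 × 0.4375 × 18 = 205.5 kips.
Governing: weld metal.

φR_n ≈ 129 kips (weld metal governs)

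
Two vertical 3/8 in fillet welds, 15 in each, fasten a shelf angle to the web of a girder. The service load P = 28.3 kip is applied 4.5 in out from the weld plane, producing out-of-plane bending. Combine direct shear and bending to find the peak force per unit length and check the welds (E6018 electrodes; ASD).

E60XX → F_EXX = 60 ksi.
L_w = 2 × 15 = 30 in; section modulus (unit throat) S = 2 × L²/6 = 75 in².
Direct shear f_v = P/L_w = 28.3/30 = 0.9433 kip/in.
Moment M = P × e = 28.3 × 4.5 = 127.35 kip·in; bending f_b = M/S = 1.698 kip/in.
f_max = √(f_v² + f_b²) = √(0.9433² + 1.698²) = 1.942 kip/in.
r_n/Ω = (1/2.0) × 0.6 × 60 × (0.707 × 0.375) = 4.772 kip/in → adequate.

f_max ≈ 1.94 kip/in; adequate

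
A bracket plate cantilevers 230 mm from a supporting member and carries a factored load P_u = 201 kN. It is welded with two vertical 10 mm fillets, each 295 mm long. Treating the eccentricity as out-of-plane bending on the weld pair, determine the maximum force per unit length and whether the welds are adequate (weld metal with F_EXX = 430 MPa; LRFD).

f_max ≈ 1630 N/mm; NOT adequate

L_w = 2 × 295 = 590 mm; section modulus (unit throat) S = 2 × L²/6 = 29010 mm².
Direct shear f_v = P/L_w = 201×10³/590 = 340.7 N/mm.
Moment M = P × e = 201×10³ × 230 = 46230000 N·mm; bending f_b = M/S = 1594 N/mm.
f_max = √(f_v² + f_b²) = √(340.7² + 1594²) = 1630 N/mm.
φr_n = 0.75 × 0.6 × 430 × (0.707 × 10) = 1368 N/mm → NOT adequate.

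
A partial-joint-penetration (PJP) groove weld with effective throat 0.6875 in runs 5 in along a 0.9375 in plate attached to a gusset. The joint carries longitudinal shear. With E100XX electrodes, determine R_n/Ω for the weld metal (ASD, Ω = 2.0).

E100XX → F_EXX = 100 ksi.
Effective throat (given) t_e = 0.6875 in.
A_we = 0.6875 × 5 = 3.438 in².
F_nw = 0.6 F_EXX = 60 ksi.
R_n/Ω = (60 × 3.438) / 2.0 = 103.1 kips.

R_n/Ω ≈ 103 kips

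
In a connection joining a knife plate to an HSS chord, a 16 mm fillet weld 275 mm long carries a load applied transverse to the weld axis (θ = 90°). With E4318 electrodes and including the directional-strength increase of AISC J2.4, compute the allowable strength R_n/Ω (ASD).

R_n/Ω ≈ 602 kN

E43XX → F_EXX = 430 MPa.
t_e = 0.707 × 16 = 11.31 mm; A_we = 11.31 × 275 = 3111 mm².
Directional factor: 1.0 + 0.5 sin^1.5(90°) = 1.5.
F_nw = 0.6 × 430 × 1.5 = 387 MPa.
R_n/Ω = (387 × 3111) / 2.0 × 10⁻³ = 601.9 kN.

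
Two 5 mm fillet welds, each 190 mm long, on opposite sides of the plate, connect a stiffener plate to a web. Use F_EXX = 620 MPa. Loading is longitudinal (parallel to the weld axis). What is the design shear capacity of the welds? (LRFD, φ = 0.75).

φR_n ≈ 375 kN

Effective throat t_e = 0.707 × 5 = 3.535 mm.
Total length L = 380 mm; A_we = 3.535 × 380 = 1343 mm².
F_nw = 0.6 F_EXX = 0.6 × 620 = 372 MPa.
φR_n = 0.75 × 372 × 1343 × 10⁻³ = 374.8 kN.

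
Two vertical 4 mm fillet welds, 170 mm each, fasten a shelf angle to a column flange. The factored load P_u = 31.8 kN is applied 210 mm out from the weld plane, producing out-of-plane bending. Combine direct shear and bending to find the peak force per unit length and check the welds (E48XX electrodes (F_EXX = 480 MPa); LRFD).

L_w = 2 × 170 = 340 mm; section modulus (unit throat) S = 2 × L²/6 = 9633 mm².
Direct shear f_v = P/L_w = 31.8×10³/340 = 93.53 N/mm.
Moment M = P × e = 31.8×10³ × 210 = 6678000 N·mm; bending f_b = M/S = 693.2 N/mm.
f_max = √(f_v² + f_b²) = √(93.53² + 693.2²) = 699.5 N/mm.
φr_n = 0.75 × 0.6 × 480 × (0.707 × 4) = 610.8 N/mm → NOT adequate.

f_max ≈ 699 N/mm; NOT adequate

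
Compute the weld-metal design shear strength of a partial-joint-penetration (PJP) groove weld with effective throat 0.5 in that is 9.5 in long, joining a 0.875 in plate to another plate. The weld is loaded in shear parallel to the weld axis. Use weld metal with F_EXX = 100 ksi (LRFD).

Effective throat (given) t_e = 0.5 in.
A_we = 0.5 × 9.5 = 4.75 in².
F_nw = 0.6 F_EXX = 60 ksi.
φR_n = 0.75 × 60 × 4.75 = 213.8 kip.

φR_n ≈ 214 kip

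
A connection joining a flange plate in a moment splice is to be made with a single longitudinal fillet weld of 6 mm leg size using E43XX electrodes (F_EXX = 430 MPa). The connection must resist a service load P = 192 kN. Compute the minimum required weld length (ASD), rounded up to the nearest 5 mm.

L = 355 mm

Throat t_e = 0.707 × 6 = 4.242 mm.
r_n/Ω = (0.6 × 430 × 4.242) / 2.0 = 547.2 N/mm = 0.5472 kN/mm.
L_req = P / (r_n/Ω) = 192 / 0.5472 = 350.9 mm total.
Round up → use L = 355 mm.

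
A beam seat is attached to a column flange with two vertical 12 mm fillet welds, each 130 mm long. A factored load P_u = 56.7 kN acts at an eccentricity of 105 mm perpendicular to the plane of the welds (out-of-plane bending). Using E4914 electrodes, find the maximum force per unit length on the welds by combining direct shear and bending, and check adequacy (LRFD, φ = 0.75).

E49XX → F_EXX = 490 MPa.
L_w = 2 × 130 = 260 mm; section modulus (unit throat) S = 2 × L²/6 = 5633 mm².
Direct shear f_v = P/L_w = 56.7×10³/260 = 218.1 N/mm.
Moment M = P × e = 56.7×10³ × 105 = 5953500 N·mm; bending f_b = M/S = 1057 N/mm.
f_max = √(f_v² + f_b²) = √(218.1² + 1057²) = 1079 N/mm.
φr_n = 0.75 × 0.6 × 490 × (0.707 × 12) = 1871 N/mm → adequate.

f_max ≈ 1080 N/mm; adequate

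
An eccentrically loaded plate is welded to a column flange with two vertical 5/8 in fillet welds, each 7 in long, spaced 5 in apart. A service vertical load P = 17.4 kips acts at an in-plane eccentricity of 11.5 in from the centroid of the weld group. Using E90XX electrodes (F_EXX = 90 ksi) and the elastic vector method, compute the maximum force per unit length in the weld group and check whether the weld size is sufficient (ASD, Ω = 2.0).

f_max ≈ 6.75 kip/in; adequate

Total weld length L_w = 14 in. Treat welds as unit-width lines.
Polar moment about centroid: J = 2[d³/12 + d(b/2)²] = 2[7³/12 + 7×2.5²] = 144.7 in³.
Direct shear f_v = P/L_w = 17.4 / 14 = 1.243 kip/in (vertical).
Torsion M = P·e = 17.4 × 11.5 = 200.1 kip·in.
Critical point at (x, y) = (2.5, 3.5) from centroid. f_tx = M·y/J = 4.841 kip/in; f_ty = M·x/J = 3.458 kip/in.
Resultant f_max = √[f_tx² + (f_v + f_ty)²] = √[4.841² + (1.243 + 3.458)²] = 6.748 kip/in.
Capacity per unit length: r_n/Ω = (1/2.0) × 0.6 × 90 × (0.707 × 0.625) = 11.93 kip/in.
6.748 ≤ 11.93 → adequate.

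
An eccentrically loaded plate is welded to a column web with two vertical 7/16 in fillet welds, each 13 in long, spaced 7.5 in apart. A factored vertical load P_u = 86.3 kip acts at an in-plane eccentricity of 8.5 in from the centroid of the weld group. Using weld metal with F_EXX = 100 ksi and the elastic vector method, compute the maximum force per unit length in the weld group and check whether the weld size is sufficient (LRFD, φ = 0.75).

Total weld length L_w = 26 in. Treat welds as unit-width lines.
Polar moment about centroid: J = 2[d³/12 + d(b/2)²] = 2[13³/12 + 13×3.75²] = 731.8 in³.
Direct shear f_v = P/L_w = 86.3 / 26 = 3.319 kip/in (vertical).
Torsion M = P·e = 86.3 × 8.5 = 733.55 kip·in.
Critical point at (x, y) = (3.75, 6.5) from centroid. f_tx = M·y/J = 6.516 kip/in; f_ty = M·x/J = 3.759 kip/in.
Resultant f_max = √[f_tx² + (f_v + f_ty)²] = √[6.516² + (3.319 + 3.759)²] = 9.621 kip/in.
Capacity per unit length: φr_n = 0.75 × 0.6 × 100 × (0.707 × 0.4375) = 13.92 kip/in.
9.621 ≤ 13.92 → adequate.

f_max ≈ 9.62 kip/in; adequate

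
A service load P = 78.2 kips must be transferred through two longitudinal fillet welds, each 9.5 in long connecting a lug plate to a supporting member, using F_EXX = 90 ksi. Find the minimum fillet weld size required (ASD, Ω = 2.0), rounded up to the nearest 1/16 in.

Total weld length L = 19 in.
Required throat t_e = P × Ω / (0.6 F_EXX × L) = 78.2 × 2.0 / (0.6 × 90 × 19) = 0.1524 in.
Required leg w = t_e / 0.707 = 0.2156 in → use 1/4 in.

w = 1/4 in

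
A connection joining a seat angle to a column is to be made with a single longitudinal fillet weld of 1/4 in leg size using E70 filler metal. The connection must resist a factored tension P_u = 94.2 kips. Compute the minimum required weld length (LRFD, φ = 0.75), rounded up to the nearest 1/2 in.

L = 17 in

E70XX → F_EXX = 70 ksi.
Throat t_e = 0.707 × 0.25 = 0.1767 in.
φr_n = 0.75 × 0.6 × 70 × 0.1767 = 5.568 kips/in.
L_req = P_u / φr_n = 94.2 / 5.568 = 16.92 in total.
Round up → use L = 17 in.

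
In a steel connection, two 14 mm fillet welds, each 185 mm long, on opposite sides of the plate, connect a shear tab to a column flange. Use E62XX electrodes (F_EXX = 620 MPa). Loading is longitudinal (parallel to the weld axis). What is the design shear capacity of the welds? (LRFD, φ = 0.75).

φR_n ≈ 1020 kN

Effective throat t_e = 0.707 × 14 = 9.898 mm.
Total length L = 370 mm; A_we = 9.898 × 370 = 3662 mm².
F_nw = 0.6 F_EXX = 0.6 × 620 = 372 MPa.
φR_n = 0.75 × 372 × 3662 × 10⁻³ = 1022 kN.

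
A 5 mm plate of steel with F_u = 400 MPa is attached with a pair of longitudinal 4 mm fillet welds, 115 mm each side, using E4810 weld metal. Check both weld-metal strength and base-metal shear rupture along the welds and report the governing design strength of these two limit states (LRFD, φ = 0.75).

φR_n ≈ 140 kN (weld metal governs)

E48XX → F_EXX = 480 MPa.
t_e = 0.707 × 4 = 2.828 mm; L = 230 mm.
Weld metal: φR_n = 0.75 × 0.6 × 480 × 2.828 × 230 × 10⁻³ = 140.5 kN.
Base metal (shear rupture): φR_n = 0.75 × 0.6 × 400 × 5 × 230 × 10⁻³ = 207 kN.
Governing: weld metal.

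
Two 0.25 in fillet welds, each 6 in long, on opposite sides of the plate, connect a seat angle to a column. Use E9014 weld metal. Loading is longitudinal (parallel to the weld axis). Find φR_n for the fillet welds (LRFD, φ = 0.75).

E90XX → F_EXX = 90 ksi.
Effective throat t_e = 0.707 × 0.25 = 0.1767 in.
Total length L = 12 in; A_we = 0.1767 × 12 = 2.121 in².
F_nw = 0.6 F_EXX = 0.6 × 90 = 54 ksi.
φR_n = 0.75 × 54 × 2.121 = 85.9 kip.

φR_n ≈ 85.9 kip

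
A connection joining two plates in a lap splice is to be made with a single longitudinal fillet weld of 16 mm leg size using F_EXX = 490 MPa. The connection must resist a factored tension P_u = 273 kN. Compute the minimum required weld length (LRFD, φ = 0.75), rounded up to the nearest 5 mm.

L = 110 mm

Throat t_e = 0.707 × 16 = 11.31 mm.
φr_n = 0.75 × 0.6 × 490 × 11.31 × 10⁻³ = 2.494 kN/mm.
L_req = P_u / φr_n = 273 / 2.494 = 109.4 mm total.
Round up → use L = 110 mm.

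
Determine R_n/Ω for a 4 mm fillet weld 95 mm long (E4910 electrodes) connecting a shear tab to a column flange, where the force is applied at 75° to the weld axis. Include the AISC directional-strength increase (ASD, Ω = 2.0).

R_n/Ω ≈ 58.2 kN

E49XX → F_EXX = 490 MPa.
t_e = 0.707 × 4 = 2.828 mm; A_we = 2.828 × 95 = 268.7 mm².
Directional factor: 1.0 + 0.5 sin^1.5(75°) = 1.475.
F_nw = 0.6 × 490 × 1.475 = 433.6 MPa.
R_n/Ω = (433.6 × 268.7) / 2.0 × 10⁻³ = 58.24 kN.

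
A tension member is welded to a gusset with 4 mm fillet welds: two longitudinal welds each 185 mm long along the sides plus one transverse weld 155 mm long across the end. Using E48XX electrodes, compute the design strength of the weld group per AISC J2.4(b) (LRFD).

φR_n ≈ 334 kN

E48XX → F_EXX = 480 MPa.
t_e = 0.707 × 4 = 2.828 mm.
R_nwl = 0.6 × 480 × 2.828 × 370 × 10⁻³ = 301.4 kN (longitudinal, 2 welds).
R_nwt = 0.6 × 480 × 2.828 × 155 × 10⁻³ = 126.2 kN (transverse, base value).
(i) R_nwl + R_nwt = 427.6 kN; (ii) 0.85 R_nwl + 1.5 R_nwt = 445.5 kN.
R_n = max = 445.5 kN [governs: (ii)]; φR_n = 334.1 kN.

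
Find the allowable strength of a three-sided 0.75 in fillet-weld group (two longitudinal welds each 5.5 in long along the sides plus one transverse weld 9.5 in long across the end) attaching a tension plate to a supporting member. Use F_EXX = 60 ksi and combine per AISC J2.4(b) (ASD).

t_e = 0.707 × 0.75 = 0.5302 in.
R_nwl = 0.6 × 60 × 0.5302 × 11 = 210 kips (longitudinal, 2 welds).
R_nwt = 0.6 × 60 × 0.5302 × 9.5 = 181.3 kips (transverse, base value).
(i) R_nwl + R_nwt = 391.3 kips; (ii) 0.85 R_nwl + 1.5 R_nwt = 450.5 kips.
R_n = max = 450.5 kips [governs: (ii)]; R_n/Ω = 225.3 kips.

R_n/Ω ≈ 225 kips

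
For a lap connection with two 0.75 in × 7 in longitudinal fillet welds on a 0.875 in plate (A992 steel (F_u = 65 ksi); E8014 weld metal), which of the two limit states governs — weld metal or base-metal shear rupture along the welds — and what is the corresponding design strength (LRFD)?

E80XX → F_EXX = 80 ksi.
t_e = 0.707 × 0.75 = 0.5302 in; L = 14 in.
Weld metal: φR_n = 0.75 × 0.6 × 80 × 0.5302 × 14 = 267.2 kip.
Base metal (shear rupture): φR_n = 0.75 × 0.6 × 65 × 0.875 × 14 = 358.3 kip.
Governing: weld metal.

φR_n ≈ 267 kip (weld metal governs)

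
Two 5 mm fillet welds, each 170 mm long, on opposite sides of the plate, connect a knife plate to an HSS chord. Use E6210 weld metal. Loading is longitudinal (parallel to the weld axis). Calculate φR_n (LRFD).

E62XX → F_EXX = 620 MPa.
Effective throat t_e = 0.707 × 5 = 3.535 mm.
Total length L = 340 mm; A_we = 3.535 × 340 = 1202 mm².
F_nw = 0.6 F_EXX = 0.6 × 620 = 372 MPa.
φR_n = 0.75 × 372 × 1202 × 10⁻³ = 335.3 kN.

φR_n ≈ 335 kN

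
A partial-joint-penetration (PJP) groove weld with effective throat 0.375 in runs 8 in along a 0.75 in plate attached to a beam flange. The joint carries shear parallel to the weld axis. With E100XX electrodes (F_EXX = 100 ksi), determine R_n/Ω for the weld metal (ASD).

R_n/Ω ≈ 90 kips

Effective throat (given) t_e = 0.375 in.
A_we = 0.375 × 8 = 3 in².
F_nw = 0.6 F_EXX = 60 ksi.
R_n/Ω = (60 × 3) / 2.0 = 90 kips.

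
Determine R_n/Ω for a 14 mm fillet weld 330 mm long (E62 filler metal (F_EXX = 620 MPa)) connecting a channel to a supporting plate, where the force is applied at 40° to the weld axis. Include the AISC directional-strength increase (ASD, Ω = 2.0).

t_e = 0.707 × 14 = 9.898 mm; A_we = 9.898 × 330 = 3266 mm².
Directional factor: 1.0 + 0.5 sin^1.5(40°) = 1.258.
F_nw = 0.6 × 620 × 1.258 = 467.9 MPa.
R_n/Ω = (467.9 × 3266) / 2.0 × 10⁻³ = 764.1 kN.

R_n/Ω ≈ 764 kN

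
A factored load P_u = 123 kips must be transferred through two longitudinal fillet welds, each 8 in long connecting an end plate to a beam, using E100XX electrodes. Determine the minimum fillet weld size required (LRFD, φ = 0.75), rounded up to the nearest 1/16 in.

w = 1/4 in

E100XX → F_EXX = 100 ksi.
Total weld length L = 16 in.
Required throat t_e = P_u / (φ × 0.6 F_EXX × L) = 123 / (0.75 × 0.6 × 100 × 16) = 0.1708 in.
Required leg w = t_e / 0.707 = 0.2416 in → use 1/4 in.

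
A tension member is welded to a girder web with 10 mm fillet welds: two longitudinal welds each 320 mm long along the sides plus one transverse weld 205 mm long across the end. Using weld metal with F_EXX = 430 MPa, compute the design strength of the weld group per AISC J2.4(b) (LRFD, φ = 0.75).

t_e = 0.707 × 10 = 7.07 mm.
R_nwl = 0.6 × 430 × 7.07 × 640 × 10⁻³ = 1167 kN (longitudinal, 2 welds).
R_nwt = 0.6 × 430 × 7.07 × 205 × 10⁻³ = 373.9 kN (transverse, base value).
(i) R_nwl + R_nwt = 1541 kN; (ii) 0.85 R_nwl + 1.5 R_nwt = 1553 kN.
R_n = max = 1553 kN [governs: (ii)]; φR_n = 1165 kN.

φR_n ≈ 1160 kN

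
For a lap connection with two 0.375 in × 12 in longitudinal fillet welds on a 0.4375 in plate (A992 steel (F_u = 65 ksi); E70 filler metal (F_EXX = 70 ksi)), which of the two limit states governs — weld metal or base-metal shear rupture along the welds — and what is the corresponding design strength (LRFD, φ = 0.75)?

t_e = 0.707 × 0.375 = 0.2651 in; L = 24 in.
Weld metal: φR_n = 0.75 × 0.6 × 70 × 0.2651 × 24 = 200.4 kips.
Base metal (shear rupture): φR_n = 0.75 × 0.6 × 65 × 0.4375 × 24 = 307.1 kips.
Governing: weld metal.

φR_n ≈ 200 kips (weld metal governs)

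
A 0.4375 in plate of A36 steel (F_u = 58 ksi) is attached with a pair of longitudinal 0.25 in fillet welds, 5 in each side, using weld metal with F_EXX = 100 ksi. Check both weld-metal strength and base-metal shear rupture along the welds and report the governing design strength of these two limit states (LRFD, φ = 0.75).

t_e = 0.707 × 0.25 = 0.1767 in; L = 10 in.
Weld metal: φR_n = 0.75 × 0.6 × 100 × 0.1767 × 10 = 79.54 kip.
Base metal (shear rupture): φR_n = 0.75 × 0.6 × 58 × 0.4375 × 10 = 114.2 kip.
Governing: weld metal.

φR_n ≈ 79.5 kip (weld metal governs)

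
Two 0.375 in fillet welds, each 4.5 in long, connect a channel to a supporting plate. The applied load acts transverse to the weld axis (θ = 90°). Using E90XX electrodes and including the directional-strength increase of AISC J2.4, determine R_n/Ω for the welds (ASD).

R_n/Ω ≈ 96.6 kips

E90XX → F_EXX = 90 ksi.
t_e = 0.707 × 0.375 = 0.2651 in; A_we = 0.2651 × 9 = 2.386 in².
Directional factor: 1.0 + 0.5 sin^1.5(90°) = 1.5.
F_nw = 0.6 × 90 × 1.5 = 81 ksi.
R_n/Ω = (81 × 2.386) / 2.0 = 96.64 kips.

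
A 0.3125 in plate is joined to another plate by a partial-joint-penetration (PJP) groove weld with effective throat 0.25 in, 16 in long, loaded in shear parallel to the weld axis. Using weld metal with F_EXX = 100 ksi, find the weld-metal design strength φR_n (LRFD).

φR_n ≈ 180 kip

Effective throat (given) t_e = 0.25 in.
A_we = 0.25 × 16 = 4 in².
F_nw = 0.6 F_EXX = 60 ksi.
φR_n = 0.75 × 60 × 4 = 180 kip.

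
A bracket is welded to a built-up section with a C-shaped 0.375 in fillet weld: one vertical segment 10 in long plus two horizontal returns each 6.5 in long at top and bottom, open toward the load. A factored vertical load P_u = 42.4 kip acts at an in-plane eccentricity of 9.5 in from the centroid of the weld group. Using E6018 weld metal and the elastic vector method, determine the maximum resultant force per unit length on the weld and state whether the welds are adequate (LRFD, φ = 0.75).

f_max ≈ 6.75 kip/in; adequate

E60XX → F_EXX = 60 ksi.
Total weld length L_w = 23 in. Treat welds as unit-width lines.
Centroid: x̄ = 2×6.5×3.25 / 23 = 1.837 in from the vertical weld.
Polar moment about centroid: J = I_x + I_y = [10³/12 + 2×6.5×5²] + [10×1.837² + 2(6.5³/12 + 6.5×1.413²)] = 513.8 in³.
Direct shear f_v = P/L_w = 42.4 / 23 = 1.843 kip/in (vertical).
Torsion M = P·e = 42.4 × 9.5 = 402.8 kip·in.
Critical point at (x, y) = (4.663, 5) from centroid. f_tx = M·y/J = 3.92 kip/in; f_ty = M·x/J = 3.656 kip/in.
Resultant f_max = √[f_tx² + (f_v + f_ty)²] = √[3.92² + (1.843 + 3.656)²] = 6.753 kip/in.
Capacity per unit length: φr_n = 0.75 × 0.6 × 60 × (0.707 × 0.375) = 7.158 kip/in.
6.753 ≤ 7.158 → adequate.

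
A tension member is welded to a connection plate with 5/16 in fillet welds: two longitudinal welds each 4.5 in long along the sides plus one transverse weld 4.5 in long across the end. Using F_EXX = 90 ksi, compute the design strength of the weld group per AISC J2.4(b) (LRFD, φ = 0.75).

t_e = 0.707 × 0.3125 = 0.2209 in.
R_nwl = 0.6 × 90 × 0.2209 × 9 = 107.4 kips (longitudinal, 2 welds).
R_nwt = 0.6 × 90 × 0.2209 × 4.5 = 53.69 kips (transverse, base value).
(i) R_nwl + R_nwt = 161.1 kips; (ii) 0.85 R_nwl + 1.5 R_nwt = 171.8 kips.
R_n = max = 171.8 kips [governs: (ii)]; φR_n = 128.9 kips.

φR_n ≈ 129 kips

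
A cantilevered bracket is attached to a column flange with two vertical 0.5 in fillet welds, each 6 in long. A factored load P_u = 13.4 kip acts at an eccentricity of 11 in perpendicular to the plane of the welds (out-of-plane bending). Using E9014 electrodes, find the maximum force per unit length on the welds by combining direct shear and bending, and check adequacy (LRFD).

f_max ≈ 12.3 kip/in; adequate

E90XX → F_EXX = 90 ksi.
L_w = 2 × 6 = 12 in; section modulus (unit throat) S = 2 × L²/6 = 12 in².
Direct shear f_v = P/L_w = 13.4/12 = 1.117 kip/in.
Moment M = P × e = 13.4 × 11 = 147.4 kip·in; bending f_b = M/S = 12.28 kip/in.
f_max = √(f_v² + f_b²) = √(1.117² + 12.28²) = 12.33 kip/in.
φr_n = 0.75 × 0.6 × 90 × (0.707 × 0.5) = 14.32 kip/in → adequate.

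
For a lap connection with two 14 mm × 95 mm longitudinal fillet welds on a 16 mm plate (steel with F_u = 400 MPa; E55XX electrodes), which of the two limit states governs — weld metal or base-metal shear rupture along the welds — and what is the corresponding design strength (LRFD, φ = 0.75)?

φR_n ≈ 465 kN (weld metal governs)

E55XX → F_EXX = 550 MPa.
t_e = 0.707 × 14 = 9.898 mm; L = 190 mm.
Weld metal: φR_n = 0.75 × 0.6 × 550 × 9.898 × 190 × 10⁻³ = 465.5 kN.
Base metal (shear rupture): φR_n = 0.75 × 0.6 × 400 × 16 × 190 × 10⁻³ = 547.2 kN.
Governing: weld metal.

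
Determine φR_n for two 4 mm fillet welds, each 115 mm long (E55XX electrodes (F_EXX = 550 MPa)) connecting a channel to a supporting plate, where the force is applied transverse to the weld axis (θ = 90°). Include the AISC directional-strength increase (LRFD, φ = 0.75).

φR_n ≈ 241 kN

t_e = 0.707 × 4 = 2.828 mm; A_we = 2.828 × 230 = 650.4 mm².
Directional factor: 1.0 + 0.5 sin^1.5(90°) = 1.5.
F_nw = 0.6 × 550 × 1.5 = 495 MPa.
φR_n = 0.75 × 495 × 650.4 × 10⁻³ = 241.5 kN.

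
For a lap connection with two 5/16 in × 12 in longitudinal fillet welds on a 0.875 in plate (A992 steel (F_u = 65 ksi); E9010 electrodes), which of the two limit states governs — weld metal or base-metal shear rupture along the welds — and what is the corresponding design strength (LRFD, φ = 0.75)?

E90XX → F_EXX = 90 ksi.
t_e = 0.707 × 0.3125 = 0.2209 in; L = 24 in.
Weld metal: φR_n = 0.75 × 0.6 × 90 × 0.2209 × 24 = 214.8 kips.
Base metal (shear rupture): φR_n = 0.75 × 0.6 × 65 × 0.875 × 24 = 614.2 kips.
Governing: weld metal.

φR_n ≈ 215 kips (weld metal governs)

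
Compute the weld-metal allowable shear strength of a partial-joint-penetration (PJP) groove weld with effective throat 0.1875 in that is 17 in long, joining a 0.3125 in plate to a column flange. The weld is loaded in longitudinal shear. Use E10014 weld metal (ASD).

R_n/Ω ≈ 95.6 kips

E100XX → F_EXX = 100 ksi.
Effective throat (given) t_e = 0.1875 in.
A_we = 0.1875 × 17 = 3.188 in².
F_nw = 0.6 F_EXX = 60 ksi.
R_n/Ω = (60 × 3.188) / 2.0 = 95.62 kips.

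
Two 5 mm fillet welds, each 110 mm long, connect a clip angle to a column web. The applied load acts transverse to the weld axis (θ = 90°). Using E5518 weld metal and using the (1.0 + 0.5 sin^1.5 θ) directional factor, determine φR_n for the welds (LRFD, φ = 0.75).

φR_n ≈ 289 kN

E55XX → F_EXX = 550 MPa.
t_e = 0.707 × 5 = 3.535 mm; A_we = 3.535 × 220 = 777.7 mm².
Directional factor: 1.0 + 0.5 sin^1.5(90°) = 1.5.
F_nw = 0.6 × 550 × 1.5 = 495 MPa.
φR_n = 0.75 × 495 × 777.7 × 10⁻³ = 288.7 kN.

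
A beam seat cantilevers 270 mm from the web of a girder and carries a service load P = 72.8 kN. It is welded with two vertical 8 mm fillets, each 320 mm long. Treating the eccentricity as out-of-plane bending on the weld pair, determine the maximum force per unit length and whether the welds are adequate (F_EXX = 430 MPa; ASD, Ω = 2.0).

L_w = 2 × 320 = 640 mm; section modulus (unit throat) S = 2 × L²/6 = 34130 mm².
Direct shear f_v = P/L_w = 72.8×10³/640 = 113.8 N/mm.
Moment M = P × e = 72.8×10³ × 270 = 19656000 N·mm; bending f_b = M/S = 575.9 N/mm.
f_max = √(f_v² + f_b²) = √(113.8² + 575.9²) = 587 N/mm.
r_n/Ω = (1/2.0) × 0.6 × 430 × (0.707 × 8) = 729.6 N/mm → adequate.

f_max ≈ 587 N/mm; adequate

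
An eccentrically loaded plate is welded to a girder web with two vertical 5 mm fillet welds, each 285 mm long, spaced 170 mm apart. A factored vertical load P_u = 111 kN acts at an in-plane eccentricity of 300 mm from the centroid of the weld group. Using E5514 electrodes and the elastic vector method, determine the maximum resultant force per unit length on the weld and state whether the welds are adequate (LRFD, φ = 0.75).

E55XX → F_EXX = 550 MPa.
Total weld length L_w = 570 mm. Treat welds as unit-width lines.
Polar moment about centroid: J = 2[d³/12 + d(b/2)²] = 2[285³/12 + 285×85²] = 7976000 mm³.
Direct shear f_v = P/L_w = 111×10³ / 570 = 194.7 N/mm (vertical).
Torsion M = P·e = 111×10³ × 300 = 33300000 N·mm.
Critical point at (x, y) = (85, 142.5) from centroid. f_tx = M·y/J = 594.9 N/mm; f_ty = M·x/J = 354.9 N/mm.
Resultant f_max = √[f_tx² + (f_v + f_ty)²] = √[594.9² + (194.7 + 354.9)²] = 809.9 N/mm.
Capacity per unit length: φr_n = 0.75 × 0.6 × 550 × (0.707 × 5) = 874.9 N/mm.
809.9 ≤ 874.9 → adequate.

f_max ≈ 810 N/mm; adequate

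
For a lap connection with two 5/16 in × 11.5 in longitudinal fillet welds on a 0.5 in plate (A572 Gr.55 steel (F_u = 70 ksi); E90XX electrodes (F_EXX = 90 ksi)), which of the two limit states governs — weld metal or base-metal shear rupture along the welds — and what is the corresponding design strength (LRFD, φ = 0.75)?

φR_n ≈ 206 kips (weld metal governs)

t_e = 0.707 × 0.3125 = 0.2209 in; L = 23 in.
Weld metal: φR_n = 0.75 × 0.6 × 90 × 0.2209 × 23 = 205.8 kips.
Base metal (shear rupture): φR_n = 0.75 × 0.6 × 70 × 0.5 × 23 = 362.2 kips.
Governing: weld metal.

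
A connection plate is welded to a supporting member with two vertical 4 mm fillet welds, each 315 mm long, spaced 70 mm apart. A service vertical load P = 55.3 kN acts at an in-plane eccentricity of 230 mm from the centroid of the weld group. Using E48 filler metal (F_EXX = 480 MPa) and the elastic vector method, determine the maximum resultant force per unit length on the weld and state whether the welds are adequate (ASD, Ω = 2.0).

f_max ≈ 372 N/mm; adequate

Total weld length L_w = 630 mm. Treat welds as unit-width lines.
Polar moment about centroid: J = 2[d³/12 + d(b/2)²] = 2[315³/12 + 315×35²] = 5981000 mm³.
Direct shear f_v = P/L_w = 55.3×10³ / 630 = 87.78 N/mm (vertical).
Torsion M = P·e = 55.3×10³ × 230 = 12719000 N·mm.
Critical point at (x, y) = (35, 157.5) from centroid. f_tx = M·y/J = 334.9 N/mm; f_ty = M·x/J = 74.43 N/mm.
Resultant f_max = √[f_tx² + (f_v + f_ty)²] = √[334.9² + (87.78 + 74.43)²] = 372.1 N/mm.
Capacity per unit length: r_n/Ω = (1/2.0) × 0.6 × 480 × (0.707 × 4) = 407.2 N/mm.
372.1 ≤ 407.2 → adequate.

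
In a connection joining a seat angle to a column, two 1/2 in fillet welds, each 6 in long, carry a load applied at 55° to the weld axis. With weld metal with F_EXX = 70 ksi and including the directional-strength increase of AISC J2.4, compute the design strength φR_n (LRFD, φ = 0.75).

φR_n ≈ 183 kip

t_e = 0.707 × 0.5 = 0.3535 in; A_we = 0.3535 × 12 = 4.242 in².
Directional factor: 1.0 + 0.5 sin^1.5(55°) = 1.371.
F_nw = 0.6 × 70 × 1.371 = 57.57 ksi.
φR_n = 0.75 × 57.57 × 4.242 = 183.2 kip.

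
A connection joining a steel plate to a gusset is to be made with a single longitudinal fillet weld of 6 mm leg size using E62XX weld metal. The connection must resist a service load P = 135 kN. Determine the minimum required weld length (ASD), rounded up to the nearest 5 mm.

L = 175 mm

E62XX → F_EXX = 620 MPa.
Throat t_e = 0.707 × 6 = 4.242 mm.
r_n/Ω = (0.6 × 620 × 4.242) / 2.0 = 789 N/mm = 0.789 kN/mm.
L_req = P / (r_n/Ω) = 135 / 0.789 = 171.1 mm total.
Round up → use L = 175 mm.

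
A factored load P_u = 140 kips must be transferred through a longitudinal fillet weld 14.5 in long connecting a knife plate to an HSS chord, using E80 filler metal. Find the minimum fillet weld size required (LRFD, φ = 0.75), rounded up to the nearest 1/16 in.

w = 7/16 in

E80XX → F_EXX = 80 ksi.
Total weld length L = 14.5 in.
Required throat t_e = P_u / (φ × 0.6 F_EXX × L) = 140 / (0.75 × 0.6 × 80 × 14.5) = 0.2682 in.
Required leg w = t_e / 0.707 = 0.3793 in → use 7/16 in.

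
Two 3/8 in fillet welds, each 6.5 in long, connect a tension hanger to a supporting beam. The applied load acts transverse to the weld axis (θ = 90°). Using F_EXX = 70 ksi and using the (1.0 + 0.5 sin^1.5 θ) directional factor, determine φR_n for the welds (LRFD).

φR_n ≈ 163 kips

t_e = 0.707 × 0.375 = 0.2651 in; A_we = 0.2651 × 13 = 3.447 in².
Directional factor: 1.0 + 0.5 sin^1.5(90°) = 1.5.
F_nw = 0.6 × 70 × 1.5 = 63 ksi.
φR_n = 0.75 × 63 × 3.447 = 162.9 kips.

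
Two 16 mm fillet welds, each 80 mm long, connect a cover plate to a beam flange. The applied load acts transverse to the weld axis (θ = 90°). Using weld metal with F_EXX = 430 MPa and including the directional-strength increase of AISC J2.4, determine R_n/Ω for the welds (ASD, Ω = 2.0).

t_e = 0.707 × 16 = 11.31 mm; A_we = 11.31 × 160 = 1810 mm².
Directional factor: 1.0 + 0.5 sin^1.5(90°) = 1.5.
F_nw = 0.6 × 430 × 1.5 = 387 MPa.
R_n/Ω = (387 × 1810) / 2.0 × 10⁻³ = 350.2 kN.

R_n/Ω ≈ 350 kN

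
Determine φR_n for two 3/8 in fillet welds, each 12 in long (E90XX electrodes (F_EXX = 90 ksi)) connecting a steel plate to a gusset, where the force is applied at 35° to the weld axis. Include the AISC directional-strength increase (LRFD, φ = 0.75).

φR_n ≈ 314 kip

t_e = 0.707 × 0.375 = 0.2651 in; A_we = 0.2651 × 24 = 6.363 in².
Directional factor: 1.0 + 0.5 sin^1.5(35°) = 1.217.
F_nw = 0.6 × 90 × 1.217 = 65.73 ksi.
φR_n = 0.75 × 65.73 × 6.363 = 313.7 kip.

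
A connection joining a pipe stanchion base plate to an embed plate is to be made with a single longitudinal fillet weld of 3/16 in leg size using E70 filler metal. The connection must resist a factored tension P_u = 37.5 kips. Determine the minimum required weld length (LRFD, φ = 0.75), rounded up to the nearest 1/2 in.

E70XX → F_EXX = 70 ksi.
Throat t_e = 0.707 × 0.1875 = 0.1326 in.
φr_n = 0.75 × 0.6 × 70 × 0.1326 = 4.176 kips/in.
L_req = P_u / φr_n = 37.5 / 4.176 = 8.98 in total.
Round up → use L = 9 in.

L = 9 in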